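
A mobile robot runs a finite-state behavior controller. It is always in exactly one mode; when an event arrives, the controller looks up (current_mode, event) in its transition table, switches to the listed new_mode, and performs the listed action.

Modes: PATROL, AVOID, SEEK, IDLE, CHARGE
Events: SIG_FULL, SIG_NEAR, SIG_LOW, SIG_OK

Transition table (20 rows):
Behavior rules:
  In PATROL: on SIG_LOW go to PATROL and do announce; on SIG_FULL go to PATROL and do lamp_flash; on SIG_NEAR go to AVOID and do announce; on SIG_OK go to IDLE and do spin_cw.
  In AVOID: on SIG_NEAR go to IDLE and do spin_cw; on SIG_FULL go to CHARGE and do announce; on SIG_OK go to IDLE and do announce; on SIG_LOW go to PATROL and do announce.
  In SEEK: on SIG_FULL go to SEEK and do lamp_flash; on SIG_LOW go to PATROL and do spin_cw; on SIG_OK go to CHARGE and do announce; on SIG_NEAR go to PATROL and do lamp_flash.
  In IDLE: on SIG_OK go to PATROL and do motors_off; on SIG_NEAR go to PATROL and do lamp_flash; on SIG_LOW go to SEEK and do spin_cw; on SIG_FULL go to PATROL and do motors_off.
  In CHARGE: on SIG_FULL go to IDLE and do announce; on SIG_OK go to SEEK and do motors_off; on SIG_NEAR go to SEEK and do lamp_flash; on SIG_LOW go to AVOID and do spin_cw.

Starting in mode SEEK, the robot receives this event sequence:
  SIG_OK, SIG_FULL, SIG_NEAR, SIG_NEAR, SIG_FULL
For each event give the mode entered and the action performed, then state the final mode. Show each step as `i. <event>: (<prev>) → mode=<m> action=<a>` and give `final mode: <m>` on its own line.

final mode: CHARGE

1. SIG_OK: (SEEK) → mode=CHARGE action=announce
2. SIG_FULL: (CHARGE) → mode=IDLE action=announce
3. SIG_NEAR: (IDLE) → mode=PATROL action=lamp_flash
4. SIG_NEAR: (PATROL) → mode=AVOID action=announce
5. SIG_FULL: (AVOID) → mode=CHARGE action=announce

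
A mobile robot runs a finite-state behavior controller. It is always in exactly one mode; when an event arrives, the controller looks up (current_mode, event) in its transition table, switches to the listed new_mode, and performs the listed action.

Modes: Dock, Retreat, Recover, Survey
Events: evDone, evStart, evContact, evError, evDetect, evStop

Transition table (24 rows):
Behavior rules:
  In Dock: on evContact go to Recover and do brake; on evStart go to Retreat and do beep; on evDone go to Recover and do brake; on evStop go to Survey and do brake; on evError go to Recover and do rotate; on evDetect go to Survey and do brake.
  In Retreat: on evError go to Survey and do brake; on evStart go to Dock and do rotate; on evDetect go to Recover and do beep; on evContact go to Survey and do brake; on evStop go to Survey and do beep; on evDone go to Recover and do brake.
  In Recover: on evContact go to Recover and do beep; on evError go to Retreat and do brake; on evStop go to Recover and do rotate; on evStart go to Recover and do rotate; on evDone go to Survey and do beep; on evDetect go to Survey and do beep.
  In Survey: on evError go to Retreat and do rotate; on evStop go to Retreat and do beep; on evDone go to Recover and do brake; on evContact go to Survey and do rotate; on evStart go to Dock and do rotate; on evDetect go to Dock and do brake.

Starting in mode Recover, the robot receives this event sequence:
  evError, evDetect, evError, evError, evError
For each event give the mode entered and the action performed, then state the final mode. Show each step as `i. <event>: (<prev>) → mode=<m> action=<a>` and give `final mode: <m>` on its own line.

final mode: Retreat

1. evError: (Recover) → mode=Retreat action=brake
2. evDetect: (Retreat) → mode=Recover action=beep
3. evError: (Recover) → mode=Retreat action=brake
4. evError: (Retreat) → mode=Survey action=brake
5. evError: (Survey) → mode=Retreat action=rotate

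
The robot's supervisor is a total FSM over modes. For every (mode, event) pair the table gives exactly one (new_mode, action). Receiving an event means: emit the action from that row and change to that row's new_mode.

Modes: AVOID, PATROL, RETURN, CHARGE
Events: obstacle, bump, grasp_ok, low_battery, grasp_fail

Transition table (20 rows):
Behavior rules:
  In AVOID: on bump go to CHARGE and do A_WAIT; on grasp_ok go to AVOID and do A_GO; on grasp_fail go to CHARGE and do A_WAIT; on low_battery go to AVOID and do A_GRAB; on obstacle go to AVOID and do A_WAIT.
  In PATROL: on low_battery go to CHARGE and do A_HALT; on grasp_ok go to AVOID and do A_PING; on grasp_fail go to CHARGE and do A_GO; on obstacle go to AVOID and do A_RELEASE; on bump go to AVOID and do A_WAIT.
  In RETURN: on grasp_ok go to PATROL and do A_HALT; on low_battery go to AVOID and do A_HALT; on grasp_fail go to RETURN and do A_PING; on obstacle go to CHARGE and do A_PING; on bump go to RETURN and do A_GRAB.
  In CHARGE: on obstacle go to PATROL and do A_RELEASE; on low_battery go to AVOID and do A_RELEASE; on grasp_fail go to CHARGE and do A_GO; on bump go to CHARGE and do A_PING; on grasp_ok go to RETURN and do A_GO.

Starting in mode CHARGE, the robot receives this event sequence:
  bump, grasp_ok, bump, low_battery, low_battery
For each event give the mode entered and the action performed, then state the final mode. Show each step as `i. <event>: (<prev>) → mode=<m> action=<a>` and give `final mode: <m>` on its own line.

final mode: AVOID

1. bump: (CHARGE) → mode=CHARGE action=A_PING
2. grasp_ok: (CHARGE) → mode=RETURN action=A_GO
3. bump: (RETURN) → mode=RETURN action=A_GRAB
4. low_battery: (RETURN) → mode=AVOID action=A_HALT
5. low_battery: (AVOID) → mode=AVOID action=A_GRAB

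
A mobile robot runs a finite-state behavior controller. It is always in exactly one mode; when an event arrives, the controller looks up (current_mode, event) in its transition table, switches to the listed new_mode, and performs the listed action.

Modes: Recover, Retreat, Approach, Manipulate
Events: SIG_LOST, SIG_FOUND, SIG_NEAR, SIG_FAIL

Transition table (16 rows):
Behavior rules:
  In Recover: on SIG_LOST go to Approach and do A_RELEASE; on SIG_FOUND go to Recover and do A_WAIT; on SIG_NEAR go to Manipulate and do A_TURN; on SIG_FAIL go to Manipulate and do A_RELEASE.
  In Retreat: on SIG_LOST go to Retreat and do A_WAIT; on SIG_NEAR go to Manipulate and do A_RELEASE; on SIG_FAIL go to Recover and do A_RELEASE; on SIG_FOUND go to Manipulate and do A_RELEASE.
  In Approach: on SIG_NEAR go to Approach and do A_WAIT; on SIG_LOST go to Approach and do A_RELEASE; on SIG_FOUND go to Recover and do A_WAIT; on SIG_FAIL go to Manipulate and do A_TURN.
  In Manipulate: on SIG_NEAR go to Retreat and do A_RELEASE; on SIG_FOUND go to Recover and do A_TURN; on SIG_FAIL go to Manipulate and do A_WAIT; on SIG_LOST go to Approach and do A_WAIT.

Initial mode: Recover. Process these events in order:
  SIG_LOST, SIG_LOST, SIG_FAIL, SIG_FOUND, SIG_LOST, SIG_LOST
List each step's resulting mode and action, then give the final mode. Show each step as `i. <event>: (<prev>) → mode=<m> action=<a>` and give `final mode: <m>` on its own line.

final mode: Approach

1. SIG_LOST: (Recover) → mode=Approach action=A_RELEASE
2. SIG_LOST: (Approach) → mode=Approach action=A_RELEASE
3. SIG_FAIL: (Approach) → mode=Manipulate action=A_TURN
4. SIG_FOUND: (Manipulate) → mode=Recover action=A_TURN
5. SIG_LOST: (Recover) → mode=Approach action=A_RELEASE
6. SIG_LOST: (Approach) → mode=Approach action=A_RELEASE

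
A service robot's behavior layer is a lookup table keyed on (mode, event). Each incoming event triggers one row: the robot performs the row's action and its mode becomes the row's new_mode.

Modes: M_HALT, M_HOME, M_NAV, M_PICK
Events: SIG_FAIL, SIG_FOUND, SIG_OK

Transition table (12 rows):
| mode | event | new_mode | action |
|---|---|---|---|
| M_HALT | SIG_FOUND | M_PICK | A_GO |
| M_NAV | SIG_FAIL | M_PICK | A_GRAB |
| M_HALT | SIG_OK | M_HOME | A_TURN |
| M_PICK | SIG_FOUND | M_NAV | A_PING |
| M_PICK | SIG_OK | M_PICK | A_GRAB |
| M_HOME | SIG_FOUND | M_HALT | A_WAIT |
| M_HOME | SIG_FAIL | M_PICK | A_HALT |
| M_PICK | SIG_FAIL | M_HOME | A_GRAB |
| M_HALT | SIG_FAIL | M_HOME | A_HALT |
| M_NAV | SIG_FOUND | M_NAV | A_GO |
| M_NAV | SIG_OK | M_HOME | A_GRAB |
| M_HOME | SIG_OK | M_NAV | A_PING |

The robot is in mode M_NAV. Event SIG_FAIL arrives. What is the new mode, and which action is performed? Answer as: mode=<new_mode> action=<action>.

mode=M_PICK action=A_GRAB

current mode = M_NAV; filter table to that mode:
  (M_NAV, SIG_FAIL) → (M_PICK, A_GRAB)  ← event matches
  (M_NAV, SIG_FOUND) → (M_NAV, A_GO)
  (M_NAV, SIG_OK) → (M_HOME, A_GRAB)
event = SIG_FAIL selects (M_PICK, A_GRAB)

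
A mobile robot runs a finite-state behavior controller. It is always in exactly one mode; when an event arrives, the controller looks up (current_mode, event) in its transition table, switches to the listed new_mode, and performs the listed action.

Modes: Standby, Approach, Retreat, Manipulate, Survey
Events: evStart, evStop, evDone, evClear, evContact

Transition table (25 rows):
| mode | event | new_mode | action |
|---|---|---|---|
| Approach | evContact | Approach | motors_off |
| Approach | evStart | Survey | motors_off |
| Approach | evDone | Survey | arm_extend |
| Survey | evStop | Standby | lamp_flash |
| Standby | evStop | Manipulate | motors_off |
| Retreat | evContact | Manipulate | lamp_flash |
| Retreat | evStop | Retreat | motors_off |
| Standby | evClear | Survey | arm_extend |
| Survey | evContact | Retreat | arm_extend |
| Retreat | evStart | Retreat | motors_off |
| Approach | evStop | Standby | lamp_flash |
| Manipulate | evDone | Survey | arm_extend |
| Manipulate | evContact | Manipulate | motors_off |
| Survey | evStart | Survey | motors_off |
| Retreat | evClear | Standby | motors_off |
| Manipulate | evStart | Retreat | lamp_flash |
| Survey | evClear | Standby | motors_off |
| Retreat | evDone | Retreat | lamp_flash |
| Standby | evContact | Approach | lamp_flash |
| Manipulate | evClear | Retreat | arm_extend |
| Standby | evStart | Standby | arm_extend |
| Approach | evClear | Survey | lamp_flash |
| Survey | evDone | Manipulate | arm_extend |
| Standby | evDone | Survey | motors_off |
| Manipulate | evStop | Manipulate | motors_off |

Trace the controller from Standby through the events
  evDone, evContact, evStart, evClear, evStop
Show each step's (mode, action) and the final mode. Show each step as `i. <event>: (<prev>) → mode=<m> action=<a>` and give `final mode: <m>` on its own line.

1. evDone: (Standby) → mode=Survey action=motors_off
2. evContact: (Survey) → mode=Retreat action=arm_extend
3. evStart: (Retreat) → mode=Retreat action=motors_off
4. evClear: (Retreat) → mode=Standby action=motors_off
5. evStop: (Standby) → mode=Manipulate action=motors_off

final mode: Manipulate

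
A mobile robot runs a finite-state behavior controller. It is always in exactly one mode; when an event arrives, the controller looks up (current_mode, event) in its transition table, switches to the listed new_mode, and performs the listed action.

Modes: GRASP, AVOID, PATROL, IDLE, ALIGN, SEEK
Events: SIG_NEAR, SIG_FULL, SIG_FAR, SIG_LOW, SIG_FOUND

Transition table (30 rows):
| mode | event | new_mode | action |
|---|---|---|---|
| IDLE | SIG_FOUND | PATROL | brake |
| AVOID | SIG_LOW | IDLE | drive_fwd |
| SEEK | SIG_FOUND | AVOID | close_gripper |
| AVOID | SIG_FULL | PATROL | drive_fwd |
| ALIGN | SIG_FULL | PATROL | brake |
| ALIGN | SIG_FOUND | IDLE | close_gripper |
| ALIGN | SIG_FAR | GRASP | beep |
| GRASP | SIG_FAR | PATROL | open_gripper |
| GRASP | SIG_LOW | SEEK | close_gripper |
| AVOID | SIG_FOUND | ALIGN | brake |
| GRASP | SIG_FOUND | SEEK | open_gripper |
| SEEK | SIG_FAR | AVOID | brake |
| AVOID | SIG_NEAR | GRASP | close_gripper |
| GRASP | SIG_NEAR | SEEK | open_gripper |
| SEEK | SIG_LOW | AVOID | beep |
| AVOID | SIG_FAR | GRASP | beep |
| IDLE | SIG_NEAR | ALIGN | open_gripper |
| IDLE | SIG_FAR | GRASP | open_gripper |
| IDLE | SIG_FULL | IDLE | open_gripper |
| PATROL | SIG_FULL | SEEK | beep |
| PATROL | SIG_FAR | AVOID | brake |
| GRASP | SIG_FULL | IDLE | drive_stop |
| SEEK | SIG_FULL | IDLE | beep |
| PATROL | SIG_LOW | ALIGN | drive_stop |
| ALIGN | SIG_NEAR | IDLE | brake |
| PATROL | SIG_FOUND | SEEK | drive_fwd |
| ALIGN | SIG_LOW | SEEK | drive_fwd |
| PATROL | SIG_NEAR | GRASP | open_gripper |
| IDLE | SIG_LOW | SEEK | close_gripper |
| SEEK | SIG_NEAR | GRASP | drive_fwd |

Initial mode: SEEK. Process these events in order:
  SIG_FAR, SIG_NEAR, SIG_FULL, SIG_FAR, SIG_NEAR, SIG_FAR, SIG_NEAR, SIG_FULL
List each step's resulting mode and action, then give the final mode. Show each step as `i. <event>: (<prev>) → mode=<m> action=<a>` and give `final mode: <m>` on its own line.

final mode: IDLE

1. SIG_FAR: (SEEK) → mode=AVOID action=brake
2. SIG_NEAR: (AVOID) → mode=GRASP action=close_gripper
3. SIG_FULL: (GRASP) → mode=IDLE action=drive_stop
4. SIG_FAR: (IDLE) → mode=GRASP action=open_gripper
5. SIG_NEAR: (GRASP) → mode=SEEK action=open_gripper
6. SIG_FAR: (SEEK) → mode=AVOID action=brake
7. SIG_NEAR: (AVOID) → mode=GRASP action=close_gripper
8. SIG_FULL: (GRASP) → mode=IDLE action=drive_stop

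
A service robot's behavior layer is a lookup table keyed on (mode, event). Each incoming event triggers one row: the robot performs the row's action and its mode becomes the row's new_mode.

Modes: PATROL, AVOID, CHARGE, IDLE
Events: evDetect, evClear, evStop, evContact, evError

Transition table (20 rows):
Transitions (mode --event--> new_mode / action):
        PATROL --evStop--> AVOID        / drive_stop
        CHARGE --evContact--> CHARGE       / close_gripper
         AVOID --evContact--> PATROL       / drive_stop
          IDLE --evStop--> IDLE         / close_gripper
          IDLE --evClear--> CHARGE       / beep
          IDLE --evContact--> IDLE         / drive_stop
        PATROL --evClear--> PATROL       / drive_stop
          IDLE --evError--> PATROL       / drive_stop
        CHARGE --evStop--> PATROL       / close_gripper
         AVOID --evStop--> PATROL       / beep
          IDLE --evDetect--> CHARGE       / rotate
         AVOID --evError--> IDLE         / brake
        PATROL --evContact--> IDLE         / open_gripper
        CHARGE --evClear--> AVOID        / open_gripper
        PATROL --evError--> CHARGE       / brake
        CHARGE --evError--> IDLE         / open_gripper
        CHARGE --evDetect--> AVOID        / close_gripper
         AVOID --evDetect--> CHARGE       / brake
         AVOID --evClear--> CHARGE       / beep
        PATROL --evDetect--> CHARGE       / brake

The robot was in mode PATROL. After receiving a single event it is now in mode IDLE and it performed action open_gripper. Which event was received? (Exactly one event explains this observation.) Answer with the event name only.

try evDetect: (PATROL, evDetect) → (CHARGE, brake)
try evClear: (PATROL, evClear) → (PATROL, drive_stop)
try evStop: (PATROL, evStop) → (AVOID, drive_stop)
try evContact: (PATROL, evContact) → (IDLE, open_gripper)  ← matches
try evError: (PATROL, evError) → (CHARGE, brake)

evContact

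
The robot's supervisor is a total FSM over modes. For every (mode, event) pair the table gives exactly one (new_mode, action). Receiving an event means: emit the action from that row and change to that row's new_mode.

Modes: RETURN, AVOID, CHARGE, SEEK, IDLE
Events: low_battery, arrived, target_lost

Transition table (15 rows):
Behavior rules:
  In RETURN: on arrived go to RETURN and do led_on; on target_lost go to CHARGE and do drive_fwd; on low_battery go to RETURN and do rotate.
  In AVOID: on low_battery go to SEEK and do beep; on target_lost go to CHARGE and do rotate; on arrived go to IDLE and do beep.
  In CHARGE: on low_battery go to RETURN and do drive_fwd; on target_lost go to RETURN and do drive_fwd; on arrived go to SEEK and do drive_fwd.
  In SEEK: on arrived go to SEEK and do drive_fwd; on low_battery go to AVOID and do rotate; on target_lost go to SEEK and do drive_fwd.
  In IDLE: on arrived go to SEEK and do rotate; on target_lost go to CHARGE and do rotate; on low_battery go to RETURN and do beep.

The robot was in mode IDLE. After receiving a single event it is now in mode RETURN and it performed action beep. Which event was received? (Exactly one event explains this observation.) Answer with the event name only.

low_battery

try low_battery: (IDLE, low_battery) → (RETURN, beep)  ← matches
try arrived: (IDLE, arrived) → (SEEK, rotate)
try target_lost: (IDLE, target_lost) → (CHARGE, rotate)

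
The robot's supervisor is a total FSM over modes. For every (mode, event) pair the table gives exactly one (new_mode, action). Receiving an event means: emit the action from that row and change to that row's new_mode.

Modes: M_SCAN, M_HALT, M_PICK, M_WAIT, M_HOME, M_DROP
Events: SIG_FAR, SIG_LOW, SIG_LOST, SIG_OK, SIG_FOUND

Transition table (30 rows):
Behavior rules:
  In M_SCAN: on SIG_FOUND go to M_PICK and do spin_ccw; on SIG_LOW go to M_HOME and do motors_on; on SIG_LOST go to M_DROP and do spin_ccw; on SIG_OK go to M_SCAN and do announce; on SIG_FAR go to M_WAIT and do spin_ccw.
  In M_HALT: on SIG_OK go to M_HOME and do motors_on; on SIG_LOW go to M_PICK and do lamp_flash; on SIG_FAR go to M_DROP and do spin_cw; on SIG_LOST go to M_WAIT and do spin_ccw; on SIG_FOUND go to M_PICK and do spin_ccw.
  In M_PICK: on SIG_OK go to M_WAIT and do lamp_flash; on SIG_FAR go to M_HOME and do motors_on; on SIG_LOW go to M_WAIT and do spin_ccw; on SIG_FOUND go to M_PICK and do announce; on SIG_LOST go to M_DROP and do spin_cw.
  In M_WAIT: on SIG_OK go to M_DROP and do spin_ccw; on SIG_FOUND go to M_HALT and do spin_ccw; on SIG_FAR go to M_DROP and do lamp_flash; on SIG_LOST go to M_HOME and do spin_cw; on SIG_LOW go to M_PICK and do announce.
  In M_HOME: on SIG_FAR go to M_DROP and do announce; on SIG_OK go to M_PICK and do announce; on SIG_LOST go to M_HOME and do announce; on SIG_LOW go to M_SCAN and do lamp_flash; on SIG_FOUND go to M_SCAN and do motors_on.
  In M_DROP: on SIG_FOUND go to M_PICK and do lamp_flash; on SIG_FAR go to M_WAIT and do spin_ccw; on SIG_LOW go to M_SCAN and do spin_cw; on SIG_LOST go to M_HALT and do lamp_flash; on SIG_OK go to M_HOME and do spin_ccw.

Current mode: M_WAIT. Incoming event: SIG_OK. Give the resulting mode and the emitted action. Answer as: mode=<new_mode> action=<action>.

current mode = M_WAIT; filter table to that mode:
  (M_WAIT, SIG_OK) → (M_DROP, spin_ccw)  ← event matches
  (M_WAIT, SIG_FOUND) → (M_HALT, spin_ccw)
  (M_WAIT, SIG_FAR) → (M_DROP, lamp_flash)
  (M_WAIT, SIG_LOST) → (M_HOME, spin_cw)
  (M_WAIT, SIG_LOW) → (M_PICK, announce)
event = SIG_OK selects (M_DROP, spin_ccw)

mode=M_DROP action=spin_ccw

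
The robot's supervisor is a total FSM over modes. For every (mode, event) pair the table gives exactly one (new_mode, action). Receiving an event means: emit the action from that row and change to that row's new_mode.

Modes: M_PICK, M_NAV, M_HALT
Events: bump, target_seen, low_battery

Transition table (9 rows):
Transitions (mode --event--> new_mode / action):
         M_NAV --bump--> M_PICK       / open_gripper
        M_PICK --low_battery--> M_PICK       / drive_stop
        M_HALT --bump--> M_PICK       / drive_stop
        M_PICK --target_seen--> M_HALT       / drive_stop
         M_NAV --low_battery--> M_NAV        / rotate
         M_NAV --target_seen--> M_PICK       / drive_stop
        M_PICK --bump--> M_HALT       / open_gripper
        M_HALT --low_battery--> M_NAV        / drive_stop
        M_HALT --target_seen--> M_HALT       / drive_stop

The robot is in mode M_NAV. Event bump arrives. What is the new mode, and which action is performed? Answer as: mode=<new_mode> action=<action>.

mode=M_PICK action=open_gripper

current mode = M_NAV; filter table to that mode:
  (M_NAV, bump) → (M_PICK, open_gripper)  ← event matches
  (M_NAV, low_battery) → (M_NAV, rotate)
  (M_NAV, target_seen) → (M_PICK, drive_stop)
event = bump selects (M_PICK, open_gripper)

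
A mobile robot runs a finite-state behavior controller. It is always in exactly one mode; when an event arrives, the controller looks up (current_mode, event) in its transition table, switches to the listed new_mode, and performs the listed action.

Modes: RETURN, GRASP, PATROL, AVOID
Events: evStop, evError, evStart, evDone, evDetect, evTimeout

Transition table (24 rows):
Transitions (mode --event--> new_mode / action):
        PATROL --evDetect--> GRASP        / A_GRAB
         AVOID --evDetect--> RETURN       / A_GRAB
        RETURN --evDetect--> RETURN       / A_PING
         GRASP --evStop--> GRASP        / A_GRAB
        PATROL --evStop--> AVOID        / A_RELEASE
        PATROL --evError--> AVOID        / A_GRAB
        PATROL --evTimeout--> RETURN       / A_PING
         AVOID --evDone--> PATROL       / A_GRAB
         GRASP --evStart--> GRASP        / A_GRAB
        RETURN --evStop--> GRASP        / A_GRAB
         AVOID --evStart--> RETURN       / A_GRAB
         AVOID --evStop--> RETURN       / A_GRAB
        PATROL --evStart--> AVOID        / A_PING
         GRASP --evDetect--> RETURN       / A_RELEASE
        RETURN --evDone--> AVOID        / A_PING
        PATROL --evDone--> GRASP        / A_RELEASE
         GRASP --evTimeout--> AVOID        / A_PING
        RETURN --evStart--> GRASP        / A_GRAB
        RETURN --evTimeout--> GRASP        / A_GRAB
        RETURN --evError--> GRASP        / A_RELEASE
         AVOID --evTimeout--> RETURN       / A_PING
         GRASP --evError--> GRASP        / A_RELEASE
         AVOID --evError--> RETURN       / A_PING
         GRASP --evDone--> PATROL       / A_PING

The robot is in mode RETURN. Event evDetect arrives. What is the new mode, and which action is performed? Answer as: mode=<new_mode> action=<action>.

current mode = RETURN; filter table to that mode:
  (RETURN, evDetect) → (RETURN, A_PING)  ← event matches
  (RETURN, evStop) → (GRASP, A_GRAB)
  (RETURN, evDone) → (AVOID, A_PING)
  (RETURN, evStart) → (GRASP, A_GRAB)
  (RETURN, evTimeout) → (GRASP, A_GRAB)
  (RETURN, evError) → (GRASP, A_RELEASE)
event = evDetect selects (RETURN, A_PING)

mode=RETURN action=A_PING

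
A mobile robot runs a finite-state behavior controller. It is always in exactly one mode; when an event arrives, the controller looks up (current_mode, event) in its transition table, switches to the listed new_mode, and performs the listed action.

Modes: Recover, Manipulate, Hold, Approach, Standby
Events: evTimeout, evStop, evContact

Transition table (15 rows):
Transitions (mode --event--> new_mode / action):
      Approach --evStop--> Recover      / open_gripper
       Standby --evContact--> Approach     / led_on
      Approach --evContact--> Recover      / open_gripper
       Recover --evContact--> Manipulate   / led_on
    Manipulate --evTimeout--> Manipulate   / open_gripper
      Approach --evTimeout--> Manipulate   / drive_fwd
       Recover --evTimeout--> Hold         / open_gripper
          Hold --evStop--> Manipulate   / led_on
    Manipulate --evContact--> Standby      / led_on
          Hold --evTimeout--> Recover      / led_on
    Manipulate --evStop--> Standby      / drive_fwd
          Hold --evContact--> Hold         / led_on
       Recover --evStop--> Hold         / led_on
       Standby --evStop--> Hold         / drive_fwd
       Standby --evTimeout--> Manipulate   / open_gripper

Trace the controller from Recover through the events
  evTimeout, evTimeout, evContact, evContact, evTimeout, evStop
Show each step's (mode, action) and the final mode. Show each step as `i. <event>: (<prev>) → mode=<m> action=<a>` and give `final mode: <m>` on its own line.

1. evTimeout: (Recover) → mode=Hold action=open_gripper
2. evTimeout: (Hold) → mode=Recover action=led_on
3. evContact: (Recover) → mode=Manipulate action=led_on
4. evContact: (Manipulate) → mode=Standby action=led_on
5. evTimeout: (Standby) → mode=Manipulate action=open_gripper
6. evStop: (Manipulate) → mode=Standby action=drive_fwd

final mode: Standby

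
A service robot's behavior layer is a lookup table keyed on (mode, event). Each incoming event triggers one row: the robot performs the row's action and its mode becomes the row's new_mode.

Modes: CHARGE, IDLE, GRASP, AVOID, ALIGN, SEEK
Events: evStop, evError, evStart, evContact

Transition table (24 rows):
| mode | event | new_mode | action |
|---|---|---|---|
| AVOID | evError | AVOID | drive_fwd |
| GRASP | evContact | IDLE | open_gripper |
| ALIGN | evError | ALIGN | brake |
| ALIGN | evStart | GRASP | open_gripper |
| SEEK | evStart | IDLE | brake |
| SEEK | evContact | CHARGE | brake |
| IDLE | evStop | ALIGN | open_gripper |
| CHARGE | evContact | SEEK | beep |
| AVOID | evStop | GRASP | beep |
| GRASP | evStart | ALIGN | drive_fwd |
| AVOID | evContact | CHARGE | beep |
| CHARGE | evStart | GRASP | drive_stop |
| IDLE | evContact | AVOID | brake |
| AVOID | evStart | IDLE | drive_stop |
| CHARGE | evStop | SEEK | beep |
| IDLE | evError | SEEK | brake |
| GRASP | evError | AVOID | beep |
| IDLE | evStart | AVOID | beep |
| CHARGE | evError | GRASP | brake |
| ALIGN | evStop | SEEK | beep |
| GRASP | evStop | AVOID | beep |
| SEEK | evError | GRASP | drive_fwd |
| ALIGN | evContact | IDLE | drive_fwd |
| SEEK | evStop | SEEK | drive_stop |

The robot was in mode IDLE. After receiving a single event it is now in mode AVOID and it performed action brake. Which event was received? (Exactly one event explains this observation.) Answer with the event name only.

try evStop: (IDLE, evStop) → (ALIGN, open_gripper)
try evError: (IDLE, evError) → (SEEK, brake)
try evStart: (IDLE, evStart) → (AVOID, beep)
try evContact: (IDLE, evContact) → (AVOID, brake)  ← matches

evContact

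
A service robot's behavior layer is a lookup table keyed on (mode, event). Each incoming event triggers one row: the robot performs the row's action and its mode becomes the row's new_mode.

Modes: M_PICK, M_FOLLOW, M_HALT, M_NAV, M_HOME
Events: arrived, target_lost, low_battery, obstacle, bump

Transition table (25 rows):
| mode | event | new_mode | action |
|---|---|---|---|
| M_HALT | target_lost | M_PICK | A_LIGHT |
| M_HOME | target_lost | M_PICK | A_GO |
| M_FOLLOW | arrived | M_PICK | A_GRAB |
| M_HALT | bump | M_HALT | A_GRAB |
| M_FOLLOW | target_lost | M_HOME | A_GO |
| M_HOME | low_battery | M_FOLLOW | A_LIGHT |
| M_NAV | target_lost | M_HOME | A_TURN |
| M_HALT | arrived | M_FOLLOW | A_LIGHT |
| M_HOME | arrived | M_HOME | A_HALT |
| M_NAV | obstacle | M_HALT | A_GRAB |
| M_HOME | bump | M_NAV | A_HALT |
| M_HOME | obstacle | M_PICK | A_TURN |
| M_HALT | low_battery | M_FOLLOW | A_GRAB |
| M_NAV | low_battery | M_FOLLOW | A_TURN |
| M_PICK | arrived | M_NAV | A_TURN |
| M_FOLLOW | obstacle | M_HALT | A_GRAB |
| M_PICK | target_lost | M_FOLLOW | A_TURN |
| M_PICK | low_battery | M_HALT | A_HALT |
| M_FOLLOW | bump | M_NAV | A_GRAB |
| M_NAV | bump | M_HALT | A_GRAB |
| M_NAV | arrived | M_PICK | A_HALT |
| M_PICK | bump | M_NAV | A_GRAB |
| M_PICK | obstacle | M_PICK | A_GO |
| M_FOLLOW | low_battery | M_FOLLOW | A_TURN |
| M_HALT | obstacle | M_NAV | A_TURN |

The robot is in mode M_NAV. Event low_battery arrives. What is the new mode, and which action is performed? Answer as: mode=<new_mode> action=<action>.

current mode = M_NAV; filter table to that mode:
  (M_NAV, target_lost) → (M_HOME, A_TURN)
  (M_NAV, obstacle) → (M_HALT, A_GRAB)
  (M_NAV, low_battery) → (M_FOLLOW, A_TURN)  ← event matches
  (M_NAV, bump) → (M_HALT, A_GRAB)
  (M_NAV, arrived) → (M_PICK, A_HALT)
event = low_battery selects (M_FOLLOW, A_TURN)

mode=M_FOLLOW action=A_TURN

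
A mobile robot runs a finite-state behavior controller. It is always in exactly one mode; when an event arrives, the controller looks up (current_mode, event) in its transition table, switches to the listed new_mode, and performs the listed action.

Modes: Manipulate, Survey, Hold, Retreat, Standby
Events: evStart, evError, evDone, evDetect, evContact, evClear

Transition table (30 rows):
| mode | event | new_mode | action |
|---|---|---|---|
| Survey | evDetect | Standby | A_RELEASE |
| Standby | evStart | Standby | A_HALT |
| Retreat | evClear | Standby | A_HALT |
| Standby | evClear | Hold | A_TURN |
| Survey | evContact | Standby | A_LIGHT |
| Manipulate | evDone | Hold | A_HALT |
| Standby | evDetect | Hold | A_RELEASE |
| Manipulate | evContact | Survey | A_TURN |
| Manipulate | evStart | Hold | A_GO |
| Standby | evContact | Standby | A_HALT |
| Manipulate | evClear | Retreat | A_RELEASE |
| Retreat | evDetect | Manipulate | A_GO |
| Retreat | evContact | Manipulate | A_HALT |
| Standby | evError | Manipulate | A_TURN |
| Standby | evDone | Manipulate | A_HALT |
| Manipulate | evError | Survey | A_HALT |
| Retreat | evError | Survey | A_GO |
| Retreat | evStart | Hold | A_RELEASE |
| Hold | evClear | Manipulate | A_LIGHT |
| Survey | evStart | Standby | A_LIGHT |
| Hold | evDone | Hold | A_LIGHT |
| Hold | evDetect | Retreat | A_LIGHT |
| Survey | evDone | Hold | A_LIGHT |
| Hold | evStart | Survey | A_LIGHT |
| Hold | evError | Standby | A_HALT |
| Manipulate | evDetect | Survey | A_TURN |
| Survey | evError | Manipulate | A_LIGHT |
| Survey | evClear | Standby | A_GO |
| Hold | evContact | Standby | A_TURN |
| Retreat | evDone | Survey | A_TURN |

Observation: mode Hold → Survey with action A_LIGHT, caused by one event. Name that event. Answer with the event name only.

evStart

try evStart: (Hold, evStart) → (Survey, A_LIGHT)  ← matches
try evError: (Hold, evError) → (Standby, A_HALT)
try evDone: (Hold, evDone) → (Hold, A_LIGHT)
try evDetect: (Hold, evDetect) → (Retreat, A_LIGHT)
try evContact: (Hold, evContact) → (Standby, A_TURN)
try evClear: (Hold, evClear) → (Manipulate, A_LIGHT)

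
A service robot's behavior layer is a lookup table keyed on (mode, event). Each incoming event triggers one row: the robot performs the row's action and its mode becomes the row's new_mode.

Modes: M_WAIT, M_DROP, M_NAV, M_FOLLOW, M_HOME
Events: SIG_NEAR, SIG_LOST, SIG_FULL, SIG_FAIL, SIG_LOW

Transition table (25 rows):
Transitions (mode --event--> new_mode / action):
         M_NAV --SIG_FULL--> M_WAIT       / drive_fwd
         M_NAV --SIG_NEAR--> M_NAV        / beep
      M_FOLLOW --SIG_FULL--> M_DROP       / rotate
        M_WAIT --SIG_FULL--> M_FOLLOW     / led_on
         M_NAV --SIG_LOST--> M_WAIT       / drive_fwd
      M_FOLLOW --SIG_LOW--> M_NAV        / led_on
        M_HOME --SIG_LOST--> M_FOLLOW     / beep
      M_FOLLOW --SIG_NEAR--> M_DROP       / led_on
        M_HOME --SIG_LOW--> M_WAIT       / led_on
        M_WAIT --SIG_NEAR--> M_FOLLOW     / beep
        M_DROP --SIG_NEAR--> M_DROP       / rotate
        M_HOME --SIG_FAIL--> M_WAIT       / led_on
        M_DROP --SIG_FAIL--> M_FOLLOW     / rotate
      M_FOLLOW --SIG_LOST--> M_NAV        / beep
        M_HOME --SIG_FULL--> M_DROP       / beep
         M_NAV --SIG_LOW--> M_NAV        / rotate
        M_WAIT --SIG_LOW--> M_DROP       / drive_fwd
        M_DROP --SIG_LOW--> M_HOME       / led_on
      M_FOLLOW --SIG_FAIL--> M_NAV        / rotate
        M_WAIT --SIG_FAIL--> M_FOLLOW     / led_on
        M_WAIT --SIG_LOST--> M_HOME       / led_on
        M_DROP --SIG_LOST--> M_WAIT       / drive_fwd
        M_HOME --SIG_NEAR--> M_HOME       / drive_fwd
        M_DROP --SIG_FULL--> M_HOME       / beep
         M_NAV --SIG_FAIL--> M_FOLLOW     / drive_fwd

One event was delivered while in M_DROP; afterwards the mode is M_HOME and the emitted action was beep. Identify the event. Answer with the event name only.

SIG_FULL

try SIG_NEAR: (M_DROP, SIG_NEAR) → (M_DROP, rotate)
try SIG_LOST: (M_DROP, SIG_LOST) → (M_WAIT, drive_fwd)
try SIG_FULL: (M_DROP, SIG_FULL) → (M_HOME, beep)  ← matches
try SIG_FAIL: (M_DROP, SIG_FAIL) → (M_FOLLOW, rotate)
try SIG_LOW: (M_DROP, SIG_LOW) → (M_HOME, led_on)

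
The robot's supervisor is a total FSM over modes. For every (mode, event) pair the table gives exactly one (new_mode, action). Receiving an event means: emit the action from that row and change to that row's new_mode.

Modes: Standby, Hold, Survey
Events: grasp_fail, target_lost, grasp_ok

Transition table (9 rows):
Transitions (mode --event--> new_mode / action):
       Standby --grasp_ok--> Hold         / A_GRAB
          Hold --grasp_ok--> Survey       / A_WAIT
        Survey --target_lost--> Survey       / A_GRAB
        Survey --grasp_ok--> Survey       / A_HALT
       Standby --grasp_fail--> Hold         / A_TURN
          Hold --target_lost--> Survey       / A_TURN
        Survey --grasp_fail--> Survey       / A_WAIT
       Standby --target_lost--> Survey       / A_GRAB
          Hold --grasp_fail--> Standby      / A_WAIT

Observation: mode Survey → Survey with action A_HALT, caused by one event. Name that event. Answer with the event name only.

try grasp_fail: (Survey, grasp_fail) → (Survey, A_WAIT)
try target_lost: (Survey, target_lost) → (Survey, A_GRAB)
try grasp_ok: (Survey, grasp_ok) → (Survey, A_HALT)  ← matches

grasp_ok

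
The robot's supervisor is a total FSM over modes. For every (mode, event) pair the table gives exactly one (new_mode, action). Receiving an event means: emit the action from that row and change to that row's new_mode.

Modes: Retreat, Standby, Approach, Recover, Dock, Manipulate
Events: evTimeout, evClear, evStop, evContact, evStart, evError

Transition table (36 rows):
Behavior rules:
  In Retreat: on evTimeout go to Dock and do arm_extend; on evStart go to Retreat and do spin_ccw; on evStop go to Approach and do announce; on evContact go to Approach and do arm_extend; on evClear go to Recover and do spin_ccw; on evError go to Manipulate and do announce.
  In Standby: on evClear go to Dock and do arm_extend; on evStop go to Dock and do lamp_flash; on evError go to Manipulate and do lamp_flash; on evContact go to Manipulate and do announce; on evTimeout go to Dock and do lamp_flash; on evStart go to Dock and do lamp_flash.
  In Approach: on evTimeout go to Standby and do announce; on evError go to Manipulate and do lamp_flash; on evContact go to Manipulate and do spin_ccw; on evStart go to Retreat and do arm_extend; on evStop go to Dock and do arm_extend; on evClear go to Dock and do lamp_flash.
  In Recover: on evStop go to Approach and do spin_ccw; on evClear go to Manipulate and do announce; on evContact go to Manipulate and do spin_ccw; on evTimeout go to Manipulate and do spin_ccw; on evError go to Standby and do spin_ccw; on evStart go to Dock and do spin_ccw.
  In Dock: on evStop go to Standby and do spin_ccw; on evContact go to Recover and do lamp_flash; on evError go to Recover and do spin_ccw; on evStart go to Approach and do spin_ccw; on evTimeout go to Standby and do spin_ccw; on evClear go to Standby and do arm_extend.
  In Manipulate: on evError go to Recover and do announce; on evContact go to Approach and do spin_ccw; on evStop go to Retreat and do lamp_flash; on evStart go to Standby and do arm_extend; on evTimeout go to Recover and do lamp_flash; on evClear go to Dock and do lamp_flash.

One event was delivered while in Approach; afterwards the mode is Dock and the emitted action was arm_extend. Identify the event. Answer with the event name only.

evStop

try evTimeout: (Approach, evTimeout) → (Standby, announce)
try evClear: (Approach, evClear) → (Dock, lamp_flash)
try evStop: (Approach, evStop) → (Dock, arm_extend)  ← matches
try evContact: (Approach, evContact) → (Manipulate, spin_ccw)
try evStart: (Approach, evStart) → (Retreat, arm_extend)
try evError: (Approach, evError) → (Manipulate, lamp_flash)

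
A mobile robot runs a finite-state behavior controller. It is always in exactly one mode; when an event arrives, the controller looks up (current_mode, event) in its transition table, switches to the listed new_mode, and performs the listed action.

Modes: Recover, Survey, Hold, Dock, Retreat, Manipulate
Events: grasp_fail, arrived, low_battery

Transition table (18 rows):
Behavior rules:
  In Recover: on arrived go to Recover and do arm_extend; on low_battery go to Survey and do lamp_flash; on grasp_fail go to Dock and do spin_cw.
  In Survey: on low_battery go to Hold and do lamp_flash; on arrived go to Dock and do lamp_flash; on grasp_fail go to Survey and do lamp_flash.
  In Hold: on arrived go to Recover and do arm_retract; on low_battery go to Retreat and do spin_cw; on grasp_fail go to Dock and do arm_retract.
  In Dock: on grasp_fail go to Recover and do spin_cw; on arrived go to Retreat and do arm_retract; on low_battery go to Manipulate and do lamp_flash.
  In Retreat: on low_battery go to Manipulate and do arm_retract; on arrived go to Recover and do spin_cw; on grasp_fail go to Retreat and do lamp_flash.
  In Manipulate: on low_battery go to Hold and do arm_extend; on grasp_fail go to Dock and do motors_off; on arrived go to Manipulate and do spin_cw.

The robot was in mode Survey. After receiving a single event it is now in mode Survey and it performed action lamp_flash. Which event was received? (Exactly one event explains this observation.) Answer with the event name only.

try grasp_fail: (Survey, grasp_fail) → (Survey, lamp_flash)  ← matches
try arrived: (Survey, arrived) → (Dock, lamp_flash)
try low_battery: (Survey, low_battery) → (Hold, lamp_flash)

grasp_fail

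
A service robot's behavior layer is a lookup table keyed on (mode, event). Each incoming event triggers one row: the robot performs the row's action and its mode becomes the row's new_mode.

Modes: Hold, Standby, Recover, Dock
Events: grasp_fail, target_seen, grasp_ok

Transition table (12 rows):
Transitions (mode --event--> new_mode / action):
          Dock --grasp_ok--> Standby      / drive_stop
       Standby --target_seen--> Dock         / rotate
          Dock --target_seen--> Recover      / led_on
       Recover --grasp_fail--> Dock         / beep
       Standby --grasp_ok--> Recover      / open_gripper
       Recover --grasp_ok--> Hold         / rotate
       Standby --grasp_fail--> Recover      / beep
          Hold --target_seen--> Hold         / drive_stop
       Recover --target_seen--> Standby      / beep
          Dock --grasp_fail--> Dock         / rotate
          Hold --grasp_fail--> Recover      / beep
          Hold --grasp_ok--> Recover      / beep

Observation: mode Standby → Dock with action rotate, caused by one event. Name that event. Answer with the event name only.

target_seen

try grasp_fail: (Standby, grasp_fail) → (Recover, beep)
try target_seen: (Standby, target_seen) → (Dock, rotate)  ← matches
try grasp_ok: (Standby, grasp_ok) → (Recover, open_gripper)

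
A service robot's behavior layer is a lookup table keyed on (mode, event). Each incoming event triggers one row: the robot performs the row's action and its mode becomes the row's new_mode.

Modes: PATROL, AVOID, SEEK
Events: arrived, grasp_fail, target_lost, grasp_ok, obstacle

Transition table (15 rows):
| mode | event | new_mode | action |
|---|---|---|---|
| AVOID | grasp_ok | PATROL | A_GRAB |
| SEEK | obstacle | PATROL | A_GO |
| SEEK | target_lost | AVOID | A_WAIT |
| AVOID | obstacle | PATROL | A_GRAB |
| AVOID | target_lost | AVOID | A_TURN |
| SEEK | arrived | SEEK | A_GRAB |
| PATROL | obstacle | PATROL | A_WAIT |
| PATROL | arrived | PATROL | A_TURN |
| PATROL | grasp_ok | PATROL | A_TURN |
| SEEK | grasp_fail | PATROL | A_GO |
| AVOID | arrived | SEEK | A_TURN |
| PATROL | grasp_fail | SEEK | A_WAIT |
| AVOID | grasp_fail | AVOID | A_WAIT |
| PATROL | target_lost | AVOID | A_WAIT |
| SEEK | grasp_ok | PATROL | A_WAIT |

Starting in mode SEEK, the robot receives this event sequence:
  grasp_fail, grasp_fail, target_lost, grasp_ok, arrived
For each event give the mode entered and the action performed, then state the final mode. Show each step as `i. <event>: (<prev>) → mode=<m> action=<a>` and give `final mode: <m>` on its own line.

1. grasp_fail: (SEEK) → mode=PATROL action=A_GO
2. grasp_fail: (PATROL) → mode=SEEK action=A_WAIT
3. target_lost: (SEEK) → mode=AVOID action=A_WAIT
4. grasp_ok: (AVOID) → mode=PATROL action=A_GRAB
5. arrived: (PATROL) → mode=PATROL action=A_TURN

final mode: PATROL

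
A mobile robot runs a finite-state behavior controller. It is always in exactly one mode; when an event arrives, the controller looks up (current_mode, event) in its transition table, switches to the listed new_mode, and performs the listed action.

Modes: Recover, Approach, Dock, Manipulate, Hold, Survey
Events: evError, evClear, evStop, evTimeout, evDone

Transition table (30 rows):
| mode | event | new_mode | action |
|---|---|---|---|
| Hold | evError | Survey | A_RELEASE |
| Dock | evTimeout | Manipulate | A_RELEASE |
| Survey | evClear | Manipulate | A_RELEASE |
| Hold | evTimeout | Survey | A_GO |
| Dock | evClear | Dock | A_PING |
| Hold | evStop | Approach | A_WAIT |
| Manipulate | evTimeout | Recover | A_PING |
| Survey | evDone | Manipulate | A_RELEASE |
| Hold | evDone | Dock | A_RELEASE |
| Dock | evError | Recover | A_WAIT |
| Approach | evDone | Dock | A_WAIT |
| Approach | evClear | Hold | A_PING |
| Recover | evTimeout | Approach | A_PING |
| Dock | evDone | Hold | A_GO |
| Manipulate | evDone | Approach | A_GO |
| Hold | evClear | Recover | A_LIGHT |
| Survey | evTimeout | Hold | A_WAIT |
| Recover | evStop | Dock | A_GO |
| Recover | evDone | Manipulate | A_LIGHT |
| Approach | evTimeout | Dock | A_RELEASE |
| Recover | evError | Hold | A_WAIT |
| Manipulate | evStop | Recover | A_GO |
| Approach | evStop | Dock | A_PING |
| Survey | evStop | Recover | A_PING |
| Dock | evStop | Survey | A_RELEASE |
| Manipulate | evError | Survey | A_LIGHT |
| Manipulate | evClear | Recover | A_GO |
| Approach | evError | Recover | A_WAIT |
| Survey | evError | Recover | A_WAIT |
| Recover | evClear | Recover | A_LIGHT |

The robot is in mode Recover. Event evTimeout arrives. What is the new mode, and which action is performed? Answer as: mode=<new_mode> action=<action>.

mode=Approach action=A_PING

current mode = Recover; filter table to that mode:
  (Recover, evTimeout) → (Approach, A_PING)  ← event matches
  (Recover, evStop) → (Dock, A_GO)
  (Recover, evDone) → (Manipulate, A_LIGHT)
  (Recover, evError) → (Hold, A_WAIT)
  (Recover, evClear) → (Recover, A_LIGHT)
event = evTimeout selects (Approach, A_PING)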